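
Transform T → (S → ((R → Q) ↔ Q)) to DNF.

T → (S → ((R → Q) ↔ Q))
≡ ¬T ∨ (S → ((R → Q) ↔ Q))   — eliminate →
≡ ¬T ∨ ¬S ∨ ((R → Q) ↔ Q)   — eliminate →
≡ ¬T ∨ ¬S ∨ (((R → Q) → Q) ∧ (Q → (R → Q)))   — eliminate ↔
≡ ¬T ∨ ¬S ∨ ((¬(R → Q) ∨ Q) ∧ (Q → (R → Q)))   — eliminate →
≡ ¬T ∨ ¬S ∨ ((¬(¬R ∨ Q) ∨ Q) ∧ (Q → (R → Q)))   — eliminate →
≡ ¬T ∨ ¬S ∨ ((¬(¬R ∨ Q) ∨ Q) ∧ (¬Q ∨ (R → Q)))   — eliminate →
≡ ¬T ∨ ¬S ∨ ((¬(¬R ∨ Q) ∨ Q) ∧ (¬Q ∨ ¬R ∨ Q))   — eliminate →
≡ ¬T ∨ ¬S ∨ (((¬¬R ∧ ¬Q) ∨ Q) ∧ (¬Q ∨ ¬R ∨ Q))   — De Morgan
≡ ¬T ∨ ¬S ∨ (((R ∧ ¬Q) ∨ Q) ∧ (¬Q ∨ ¬R ∨ Q))   — double negation
≡ ¬T ∨ ¬S ∨ (R ∧ ¬Q ∧ ¬Q) ∨ (R ∧ ¬Q ∧ ¬R) ∨ (R ∧ ¬Q ∧ Q) ∨ (Q ∧ ¬Q) ∨ (Q ∧ ¬R) ∨ (Q ∧ Q)   — distribute ∧ over ∨
≡ ¬T ∨ ¬S ∨ (R ∧ ¬Q) ∨ Q   — simplify

¬T ∨ ¬S ∨ (R ∧ ¬Q) ∨ Q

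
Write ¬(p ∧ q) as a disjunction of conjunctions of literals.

¬(p ∧ q)
⇔ ¬p ∨ ¬q   (De Morgan)

¬p ∨ ¬q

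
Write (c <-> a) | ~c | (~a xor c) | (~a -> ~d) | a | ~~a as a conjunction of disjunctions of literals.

(c <-> a) | ~c | (~a xor c) | (~a -> ~d) | a | ~~a
≡ ((c -> a) & (a -> c)) | ~c | (~a xor c) | (~a -> ~d) | a | ~~a
≡ ((~c | a) & (a -> c)) | ~c | (~a xor c) | (~a -> ~d) | a | ~~a
≡ ((~c | a) & (~a | c)) | ~c | (~a xor c) | (~a -> ~d) | a | ~~a
≡ ((~c | a) & (~a | c)) | ~c | ((~a | c) & ~(~a & c)) | (~a -> ~d) | a | ~~a
≡ ((~c | a) & (~a | c)) | ~c | ((~a | c) & ~(~a & c)) | ~~a | ~d | a | ~~a
≡ ((~c | a) & (~a | c)) | ~c | ((~a | c) & (~~a | ~c)) | ~~a | ~d | a | ~~a
≡ ((~c | a) & (~a | c)) | ~c | ((~a | c) & (a | ~c)) | ~~a | ~d | a | ~~a
≡ ((~c | a) & (~a | c)) | ~c | ((~a | c) & (a | ~c)) | a | ~d | a | ~~a
≡ ((~c | a) & (~a | c)) | ~c | ((~a | c) & (a | ~c)) | a | ~d | a | a
≡ (~c | a | ~c | ~a | c | a | ~d | a | a) & (~c | a | ~c | a | ~c | a | ~d | a | a) & (~a | c | ~c | ~a | c | a | ~d | a | a) & (~a | c | ~c | a | ~c | a | ~d | a | a)
≡ ~c | a | ~d

~c | a | ~d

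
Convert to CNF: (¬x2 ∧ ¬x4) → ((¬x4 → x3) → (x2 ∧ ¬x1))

(¬x2 ∧ ¬x4) → ((¬x4 → x3) → (x2 ∧ ¬x1))
⇔ ¬(¬x2 ∧ ¬x4) ∨ ((¬x4 → x3) → (x2 ∧ ¬x1))   [eliminate →]
⇔ ¬(¬x2 ∧ ¬x4) ∨ ¬(¬x4 → x3) ∨ (x2 ∧ ¬x1)   [eliminate →]
⇔ ¬(¬x2 ∧ ¬x4) ∨ ¬(¬¬x4 ∨ x3) ∨ (x2 ∧ ¬x1)   [eliminate →]
⇔ ¬¬x2 ∨ ¬¬x4 ∨ ¬(¬¬x4 ∨ x3) ∨ (x2 ∧ ¬x1)   [De Morgan]
⇔ x2 ∨ ¬¬x4 ∨ ¬(¬¬x4 ∨ x3) ∨ (x2 ∧ ¬x1)   [double negation]
⇔ x2 ∨ x4 ∨ ¬(¬¬x4 ∨ x3) ∨ (x2 ∧ ¬x1)   [double negation]
⇔ x2 ∨ x4 ∨ (¬¬¬x4 ∧ ¬x3) ∨ (x2 ∧ ¬x1)   [De Morgan]
⇔ x2 ∨ x4 ∨ (¬x4 ∧ ¬x3) ∨ (x2 ∧ ¬x1)   [double negation]
⇔ (x2 ∨ x4 ∨ ¬x4 ∨ x2) ∧ (x2 ∨ x4 ∨ ¬x4 ∨ ¬x1) ∧ (x2 ∨ x4 ∨ ¬x3 ∨ x2) ∧ (x2 ∨ x4 ∨ ¬x3 ∨ ¬x1)   [distribute ∨ over ∧]
⇔ x2 ∨ x4 ∨ ¬x3   [simplify]

x2 ∨ x4 ∨ ¬x3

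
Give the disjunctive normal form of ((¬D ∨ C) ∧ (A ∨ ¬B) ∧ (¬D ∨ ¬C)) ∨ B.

((¬D ∨ C) ∧ (A ∨ ¬B) ∧ (¬D ∨ ¬C)) ∨ B
⇔ (¬D ∧ A ∧ ¬D) ∨ (¬D ∧ A ∧ ¬C) ∨ (¬D ∧ ¬B ∧ ¬D) ∨ (¬D ∧ ¬B ∧ ¬C) ∨ (C ∧ A ∧ ¬D) ∨ (C ∧ A ∧ ¬C) ∨ (C ∧ ¬B ∧ ¬D) ∨ (C ∧ ¬B ∧ ¬C) ∨ B   (distribute ∧ over ∨)
⇔ (¬D ∧ A) ∨ (¬D ∧ ¬B) ∨ B   (simplify)

(¬D ∧ A) ∨ (¬D ∧ ¬B) ∨ B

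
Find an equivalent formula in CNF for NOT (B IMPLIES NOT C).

B AND C

NOT (B IMPLIES NOT C)
≡ NOT (NOT B OR NOT C)
≡ NOT NOT B AND NOT NOT C
≡ B AND NOT NOT C
≡ B AND C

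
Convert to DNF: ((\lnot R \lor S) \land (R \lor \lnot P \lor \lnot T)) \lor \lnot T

(\lnot R \land \lnot P) \lor (S \land R) \lor (S \land \lnot P) \lor \lnot T

((\lnot R \lor S) \land (R \lor \lnot P \lor \lnot T)) \lor \lnot T
≡ (\lnot R \land R) \lor (\lnot R \land \lnot P) \lor (\lnot R \land \lnot T) \lor (S \land R) \lor (S \land \lnot P) \lor (S \land \lnot T) \lor \lnot T   [distribute \land over \lor]
≡ (\lnot R \land \lnot P) \lor (S \land R) \lor (S \land \lnot P) \lor \lnot T   [simplify]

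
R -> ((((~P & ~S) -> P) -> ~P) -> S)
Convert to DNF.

~R | P | S

R -> ((((~P & ~S) -> P) -> ~P) -> S)
≡ ~R | ((((~P & ~S) -> P) -> ~P) -> S)   (eliminate ->)
≡ ~R | ~(((~P & ~S) -> P) -> ~P) | S   (eliminate ->)
≡ ~R | ~(~((~P & ~S) -> P) | ~P) | S   (eliminate ->)
≡ ~R | ~(~(~(~P & ~S) | P) | ~P) | S   (eliminate ->)
≡ ~R | (~~(~(~P & ~S) | P) & ~~P) | S   (De Morgan)
≡ ~R | ((~(~P & ~S) | P) & ~~P) | S   (double negation)
≡ ~R | ((~~P | ~~S | P) & ~~P) | S   (De Morgan)
≡ ~R | ((P | ~~S | P) & ~~P) | S   (double negation)
≡ ~R | ((P | S | P) & ~~P) | S   (double negation)
≡ ~R | ((P | S | P) & P) | S   (double negation)
≡ ~R | (P & P) | (S & P) | (P & P) | S   (distribute & over |)
≡ ~R | P | S   (simplify)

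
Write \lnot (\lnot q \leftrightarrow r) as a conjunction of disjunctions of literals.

\lnot (\lnot q \leftrightarrow r)
≡ \lnot ((\lnot q \to r) \land (r \to \lnot q))   (eliminate \leftrightarrow)
≡ \lnot ((\lnot \lnot q \lor r) \land (r \to \lnot q))   (eliminate \to)
≡ \lnot ((\lnot \lnot q \lor r) \land (\lnot r \lor \lnot q))   (eliminate \to)
≡ \lnot (\lnot \lnot q \lor r) \lor \lnot (\lnot r \lor \lnot q)   (De Morgan)
≡ (\lnot \lnot \lnot q \land \lnot r) \lor \lnot (\lnot r \lor \lnot q)   (De Morgan)
≡ (\lnot q \land \lnot r) \lor \lnot (\lnot r \lor \lnot q)   (double negation)
≡ (\lnot q \land \lnot r) \lor (\lnot \lnot r \land \lnot \lnot q)   (De Morgan)
≡ (\lnot q \land \lnot r) \lor (r \land \lnot \lnot q)   (double negation)
≡ (\lnot q \land \lnot r) \lor (r \land q)   (double negation)
≡ (\lnot q \lor r) \land (\lnot q \lor q) \land (\lnot r \lor r) \land (\lnot r \lor q)   (distribute \lor over \land)
≡ (\lnot q \lor r) \land (\lnot r \lor q)   (simplify)

(\lnot q \lor r) \land (\lnot r \lor q)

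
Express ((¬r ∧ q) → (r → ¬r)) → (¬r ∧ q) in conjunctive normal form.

((¬r ∧ q) → (r → ¬r)) → (¬r ∧ q)
≡ ¬((¬r ∧ q) → (r → ¬r)) ∨ (¬r ∧ q)   — eliminate →
≡ ¬(¬(¬r ∧ q) ∨ (r → ¬r)) ∨ (¬r ∧ q)   — eliminate →
≡ ¬(¬(¬r ∧ q) ∨ ¬r ∨ ¬r) ∨ (¬r ∧ q)   — eliminate →
≡ (¬¬(¬r ∧ q) ∧ ¬¬r ∧ ¬¬r) ∨ (¬r ∧ q)   — De Morgan
≡ (¬r ∧ q ∧ ¬¬r ∧ ¬¬r) ∨ (¬r ∧ q)   — double negation
≡ (¬r ∧ q ∧ r ∧ ¬¬r) ∨ (¬r ∧ q)   — double negation
≡ (¬r ∧ q ∧ r ∧ r) ∨ (¬r ∧ q)   — double negation
≡ (¬r ∨ ¬r) ∧ (¬r ∨ q) ∧ (q ∨ ¬r) ∧ (q ∨ q) ∧ (r ∨ ¬r) ∧ (r ∨ q) ∧ (r ∨ ¬r) ∧ (r ∨ q)   — distribute ∨ over ∧
≡ ¬r ∧ q   — simplify

¬r ∧ q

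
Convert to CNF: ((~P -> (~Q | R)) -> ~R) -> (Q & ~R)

R | Q

((~P -> (~Q | R)) -> ~R) -> (Q & ~R)
= ~((~P -> (~Q | R)) -> ~R) | (Q & ~R)
= ~(~(~P -> (~Q | R)) | ~R) | (Q & ~R)
= ~(~(~~P | ~Q | R) | ~R) | (Q & ~R)
= (~~(~~P | ~Q | R) & ~~R) | (Q & ~R)
= ((~~P | ~Q | R) & ~~R) | (Q & ~R)
= ((P | ~Q | R) & ~~R) | (Q & ~R)
= ((P | ~Q | R) & R) | (Q & ~R)
= (P | ~Q | R | Q) & (P | ~Q | R | ~R) & (R | Q) & (R | ~R)
= R | Q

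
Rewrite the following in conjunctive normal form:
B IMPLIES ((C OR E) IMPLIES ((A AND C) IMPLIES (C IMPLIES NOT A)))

B IMPLIES ((C OR E) IMPLIES ((A AND C) IMPLIES (C IMPLIES NOT A)))
= NOT B OR ((C OR E) IMPLIES ((A AND C) IMPLIES (C IMPLIES NOT A)))   (eliminate IMPLIES)
= NOT B OR NOT (C OR E) OR ((A AND C) IMPLIES (C IMPLIES NOT A))   (eliminate IMPLIES)
= NOT B OR NOT (C OR E) OR NOT (A AND C) OR (C IMPLIES NOT A)   (eliminate IMPLIES)
= NOT B OR NOT (C OR E) OR NOT (A AND C) OR NOT C OR NOT A   (eliminate IMPLIES)
= NOT B OR (NOT C AND NOT E) OR NOT (A AND C) OR NOT C OR NOT A   (De Morgan)
= NOT B OR (NOT C AND NOT E) OR NOT A OR NOT C OR NOT C OR NOT A   (De Morgan)
= (NOT B OR NOT C OR NOT A OR NOT C OR NOT C OR NOT A) AND (NOT B OR NOT E OR NOT A OR NOT C OR NOT C OR NOT A)   (distribute OR over AND)
= NOT B OR NOT C OR NOT A   (simplify)

NOT B OR NOT C OR NOT A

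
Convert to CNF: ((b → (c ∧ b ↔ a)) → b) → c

¬b ∨ c

((b → (c ∧ b ↔ a)) → b) → c
≡ ¬((b → (c ∧ b ↔ a)) → b) ∨ c   [eliminate →]
≡ ¬(¬(b → (c ∧ b ↔ a)) ∨ b) ∨ c   [eliminate →]
≡ ¬(¬(¬b ∨ (c ∧ b ↔ a)) ∨ b) ∨ c   [eliminate →]
≡ ¬(¬(¬b ∨ (c ∧ b → a) ∧ (a → c ∧ b)) ∨ b) ∨ c   [eliminate ↔]
≡ ¬(¬(¬b ∨ (¬(c ∧ b) ∨ a) ∧ (a → c ∧ b)) ∨ b) ∨ c   [eliminate →]
≡ ¬(¬(¬b ∨ (¬(c ∧ b) ∨ a) ∧ (¬a ∨ c ∧ b)) ∨ b) ∨ c   [eliminate →]
≡ ¬¬(¬b ∨ (¬(c ∧ b) ∨ a) ∧ (¬a ∨ c ∧ b)) ∧ ¬b ∨ c   [De Morgan]
≡ (¬b ∨ (¬(c ∧ b) ∨ a) ∧ (¬a ∨ c ∧ b)) ∧ ¬b ∨ c   [double negation]
≡ (¬b ∨ (¬c ∨ ¬b ∨ a) ∧ (¬a ∨ c ∧ b)) ∧ ¬b ∨ c   [De Morgan]
≡ (¬b ∨ ¬c ∨ ¬b ∨ a ∨ c) ∧ (¬b ∨ ¬a ∨ c ∨ c) ∧ (¬b ∨ ¬a ∨ b ∨ c) ∧ (¬b ∨ c)   [distribute ∨ over ∧]
≡ ¬b ∨ c   [simplify]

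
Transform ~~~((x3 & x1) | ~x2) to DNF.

~~~((x3 & x1) | ~x2)
⇔ ~((x3 & x1) | ~x2)   [double negation]
⇔ ~(x3 & x1) & ~~x2   [De Morgan]
⇔ (~x3 | ~x1) & ~~x2   [De Morgan]
⇔ (~x3 | ~x1) & x2   [double negation]
⇔ (~x3 & x2) | (~x1 & x2)   [distribute & over |]

(~x3 & x2) | (~x1 & x2)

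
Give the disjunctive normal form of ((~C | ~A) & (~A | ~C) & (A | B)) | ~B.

(~C & A) | (~C & B) | (~A & B) | ~B

((~C | ~A) & (~A | ~C) & (A | B)) | ~B
⇔ (~C & ~A & A) | (~C & ~A & B) | (~C & ~C & A) | (~C & ~C & B) | (~A & ~A & A) | (~A & ~A & B) | (~A & ~C & A) | (~A & ~C & B) | ~B   — distribute & over |
⇔ (~C & A) | (~C & B) | (~A & B) | ~B   — simplify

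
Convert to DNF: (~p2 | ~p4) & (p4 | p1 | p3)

(~p2 & p4) | (~p2 & p1) | (~p2 & p3) | (~p4 & p1) | (~p4 & p3)

(~p2 | ~p4) & (p4 | p1 | p3)
≡ (~p2 & p4) | (~p2 & p1) | (~p2 & p3) | (~p4 & p4) | (~p4 & p1) | (~p4 & p3)   — distribute & over |
≡ (~p2 & p4) | (~p2 & p1) | (~p2 & p3) | (~p4 & p1) | (~p4 & p3)   — simplify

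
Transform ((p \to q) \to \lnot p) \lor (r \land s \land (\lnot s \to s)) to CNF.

(\lnot q \lor \lnot p \lor r) \land (\lnot q \lor \lnot p \lor s)

((p \to q) \to \lnot p) \lor (r \land s \land (\lnot s \to s))
⇔ \lnot (p \to q) \lor \lnot p \lor (r \land s \land (\lnot s \to s))   [eliminate \to]
⇔ \lnot (\lnot p \lor q) \lor \lnot p \lor (r \land s \land (\lnot s \to s))   [eliminate \to]
⇔ \lnot (\lnot p \lor q) \lor \lnot p \lor (r \land s \land (\lnot \lnot s \lor s))   [eliminate \to]
⇔ (\lnot \lnot p \land \lnot q) \lor \lnot p \lor (r \land s \land (\lnot \lnot s \lor s))   [De Morgan]
⇔ (p \land \lnot q) \lor \lnot p \lor (r \land s \land (\lnot \lnot s \lor s))   [double negation]
⇔ (p \land \lnot q) \lor \lnot p \lor (r \land s \land (s \lor s))   [double negation]
⇔ (p \lor \lnot p \lor r) \land (p \lor \lnot p \lor s) \land (p \lor \lnot p \lor s \lor s) \land (\lnot q \lor \lnot p \lor r) \land (\lnot q \lor \lnot p \lor s) \land (\lnot q \lor \lnot p \lor s \lor s)   [distribute \lor over \land]
⇔ (\lnot q \lor \lnot p \lor r) \land (\lnot q \lor \lnot p \lor s)   [simplify]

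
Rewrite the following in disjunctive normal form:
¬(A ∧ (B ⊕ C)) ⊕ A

¬(A ∧ (B ⊕ C)) ⊕ A
≡ (¬(A ∧ (B ⊕ C)) ∧ ¬A) ∨ (¬¬(A ∧ (B ⊕ C)) ∧ A)   (expand ⊕)
≡ (¬(A ∧ ((B ∧ ¬C) ∨ (¬B ∧ C))) ∧ ¬A) ∨ (¬¬(A ∧ (B ⊕ C)) ∧ A)   (expand ⊕)
≡ (¬(A ∧ ((B ∧ ¬C) ∨ (¬B ∧ C))) ∧ ¬A) ∨ (¬¬(A ∧ ((B ∧ ¬C) ∨ (¬B ∧ C))) ∧ A)   (expand ⊕)
≡ ((¬A ∨ ¬((B ∧ ¬C) ∨ (¬B ∧ C))) ∧ ¬A) ∨ (¬¬(A ∧ ((B ∧ ¬C) ∨ (¬B ∧ C))) ∧ A)   (De Morgan)
≡ ((¬A ∨ (¬(B ∧ ¬C) ∧ ¬(¬B ∧ C))) ∧ ¬A) ∨ (¬¬(A ∧ ((B ∧ ¬C) ∨ (¬B ∧ C))) ∧ A)   (De Morgan)
≡ ((¬A ∨ ((¬B ∨ ¬¬C) ∧ ¬(¬B ∧ C))) ∧ ¬A) ∨ (¬¬(A ∧ ((B ∧ ¬C) ∨ (¬B ∧ C))) ∧ A)   (De Morgan)
≡ ((¬A ∨ ((¬B ∨ C) ∧ ¬(¬B ∧ C))) ∧ ¬A) ∨ (¬¬(A ∧ ((B ∧ ¬C) ∨ (¬B ∧ C))) ∧ A)   (double negation)
≡ ((¬A ∨ ((¬B ∨ C) ∧ (¬¬B ∨ ¬C))) ∧ ¬A) ∨ (¬¬(A ∧ ((B ∧ ¬C) ∨ (¬B ∧ C))) ∧ A)   (De Morgan)
≡ ((¬A ∨ ((¬B ∨ C) ∧ (B ∨ ¬C))) ∧ ¬A) ∨ (¬¬(A ∧ ((B ∧ ¬C) ∨ (¬B ∧ C))) ∧ A)   (double negation)
≡ ((¬A ∨ ((¬B ∨ C) ∧ (B ∨ ¬C))) ∧ ¬A) ∨ (A ∧ ((B ∧ ¬C) ∨ (¬B ∧ C)) ∧ A)   (double negation)
≡ (¬A ∧ ¬A) ∨ (¬B ∧ B ∧ ¬A) ∨ (¬B ∧ ¬C ∧ ¬A) ∨ (C ∧ B ∧ ¬A) ∨ (C ∧ ¬C ∧ ¬A) ∨ (A ∧ B ∧ ¬C ∧ A) ∨ (A ∧ ¬B ∧ C ∧ A)   (distribute ∧ over ∨)
≡ ¬A ∨ (A ∧ B ∧ ¬C) ∨ (A ∧ ¬B ∧ C)   (simplify)

¬A ∨ (A ∧ B ∧ ¬C) ∨ (A ∧ ¬B ∧ C)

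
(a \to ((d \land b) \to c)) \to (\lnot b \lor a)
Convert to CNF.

(a \to ((d \land b) \to c)) \to (\lnot b \lor a)
≡ \lnot (a \to ((d \land b) \to c)) \lor \lnot b \lor a   — eliminate \to
≡ \lnot (\lnot a \lor ((d \land b) \to c)) \lor \lnot b \lor a   — eliminate \to
≡ \lnot (\lnot a \lor \lnot (d \land b) \lor c) \lor \lnot b \lor a   — eliminate \to
≡ (\lnot \lnot a \land \lnot \lnot (d \land b) \land \lnot c) \lor \lnot b \lor a   — De Morgan
≡ (a \land \lnot \lnot (d \land b) \land \lnot c) \lor \lnot b \lor a   — double negation
≡ (a \land d \land b \land \lnot c) \lor \lnot b \lor a   — double negation
≡ (a \lor \lnot b \lor a) \land (d \lor \lnot b \lor a) \land (b \lor \lnot b \lor a) \land (\lnot c \lor \lnot b \lor a)   — distribute \lor over \land
≡ a \lor \lnot b   — simplify

a \lor \lnot b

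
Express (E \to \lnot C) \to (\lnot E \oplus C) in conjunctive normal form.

(E \to \lnot C) \to (\lnot E \oplus C)
≡ \lnot (E \to \lnot C) \lor (\lnot E \oplus C)
≡ \lnot (\lnot E \lor \lnot C) \lor (\lnot E \oplus C)
≡ \lnot (\lnot E \lor \lnot C) \lor ((\lnot E \lor C) \land \lnot (\lnot E \land C))
≡ (\lnot \lnot E \land \lnot \lnot C) \lor ((\lnot E \lor C) \land \lnot (\lnot E \land C))
≡ (E \land \lnot \lnot C) \lor ((\lnot E \lor C) \land \lnot (\lnot E \land C))
≡ (E \land C) \lor ((\lnot E \lor C) \land \lnot (\lnot E \land C))
≡ (E \land C) \lor ((\lnot E \lor C) \land (\lnot \lnot E \lor \lnot C))
≡ (E \land C) \lor ((\lnot E \lor C) \land (E \lor \lnot C))
≡ (E \lor \lnot E \lor C) \land (E \lor E \lor \lnot C) \land (C \lor \lnot E \lor C) \land (C \lor E \lor \lnot C)
≡ (E \lor \lnot C) \land (C \lor \lnot E)

(E \lor \lnot C) \land (C \lor \lnot E)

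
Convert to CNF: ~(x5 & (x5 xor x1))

~x5 | x1

~(x5 & (x5 xor x1))
= ~(x5 & (x5 | x1) & ~(x5 & x1))   [expand xor]
= ~x5 | ~(x5 | x1) | ~~(x5 & x1)   [De Morgan]
= ~x5 | (~x5 & ~x1) | ~~(x5 & x1)   [De Morgan]
= ~x5 | (~x5 & ~x1) | (x5 & x1)   [double negation]
= (~x5 | ~x5 | x5) & (~x5 | ~x5 | x1) & (~x5 | ~x1 | x5) & (~x5 | ~x1 | x1)   [distribute | over &]
= ~x5 | x1   [simplify]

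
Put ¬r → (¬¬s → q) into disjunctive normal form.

¬r → (¬¬s → q)
≡ ¬¬r ∨ (¬¬s → q)
≡ ¬¬r ∨ ¬¬¬s ∨ q
≡ r ∨ ¬¬¬s ∨ q
≡ r ∨ ¬s ∨ q

r ∨ ¬s ∨ q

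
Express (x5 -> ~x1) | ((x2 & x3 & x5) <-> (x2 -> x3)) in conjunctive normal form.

~x5 | ~x1 | x2

(x5 -> ~x1) | ((x2 & x3 & x5) <-> (x2 -> x3))
≡ ~x5 | ~x1 | ((x2 & x3 & x5) <-> (x2 -> x3))   [eliminate ->]
≡ ~x5 | ~x1 | (((x2 & x3 & x5) -> (x2 -> x3)) & ((x2 -> x3) -> (x2 & x3 & x5)))   [eliminate <->]
≡ ~x5 | ~x1 | ((~(x2 & x3 & x5) | (x2 -> x3)) & ((x2 -> x3) -> (x2 & x3 & x5)))   [eliminate ->]
≡ ~x5 | ~x1 | ((~(x2 & x3 & x5) | ~x2 | x3) & ((x2 -> x3) -> (x2 & x3 & x5)))   [eliminate ->]
≡ ~x5 | ~x1 | ((~(x2 & x3 & x5) | ~x2 | x3) & (~(x2 -> x3) | (x2 & x3 & x5)))   [eliminate ->]
≡ ~x5 | ~x1 | ((~(x2 & x3 & x5) | ~x2 | x3) & (~(~x2 | x3) | (x2 & x3 & x5)))   [eliminate ->]
≡ ~x5 | ~x1 | ((~x2 | ~x3 | ~x5 | ~x2 | x3) & (~(~x2 | x3) | (x2 & x3 & x5)))   [De Morgan]
≡ ~x5 | ~x1 | ((~x2 | ~x3 | ~x5 | ~x2 | x3) & ((~~x2 & ~x3) | (x2 & x3 & x5)))   [De Morgan]
≡ ~x5 | ~x1 | ((~x2 | ~x3 | ~x5 | ~x2 | x3) & ((x2 & ~x3) | (x2 & x3 & x5)))   [double negation]
≡ (~x5 | ~x1 | ~x2 | ~x3 | ~x5 | ~x2 | x3) & (~x5 | ~x1 | x2 | x2) & (~x5 | ~x1 | x2 | x3) & (~x5 | ~x1 | x2 | x5) & (~x5 | ~x1 | ~x3 | x2) & (~x5 | ~x1 | ~x3 | x3) & (~x5 | ~x1 | ~x3 | x5)   [distribute | over &]
≡ ~x5 | ~x1 | x2   [simplify]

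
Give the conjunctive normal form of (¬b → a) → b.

¬a ∨ b

(¬b → a) → b
≡ ¬(¬b → a) ∨ b   [eliminate →]
≡ ¬(¬¬b ∨ a) ∨ b   [eliminate →]
≡ (¬¬¬b ∧ ¬a) ∨ b   [De Morgan]
≡ (¬b ∧ ¬a) ∨ b   [double negation]
≡ (¬b ∨ b) ∧ (¬a ∨ b)   [distribute ∨ over ∧]
≡ ¬a ∨ b   [simplify]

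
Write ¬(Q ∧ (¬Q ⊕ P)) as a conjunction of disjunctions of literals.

¬(Q ∧ (¬Q ⊕ P))
≡ ¬(Q ∧ (¬Q ∨ P) ∧ ¬(¬Q ∧ P))   [expand ⊕]
≡ ¬Q ∨ ¬(¬Q ∨ P) ∨ ¬¬(¬Q ∧ P)   [De Morgan]
≡ ¬Q ∨ (¬¬Q ∧ ¬P) ∨ ¬¬(¬Q ∧ P)   [De Morgan]
≡ ¬Q ∨ (Q ∧ ¬P) ∨ ¬¬(¬Q ∧ P)   [double negation]
≡ ¬Q ∨ (Q ∧ ¬P) ∨ (¬Q ∧ P)   [double negation]
≡ (¬Q ∨ Q ∨ ¬Q) ∧ (¬Q ∨ Q ∨ P) ∧ (¬Q ∨ ¬P ∨ ¬Q) ∧ (¬Q ∨ ¬P ∨ P)   [distribute ∨ over ∧]
≡ ¬Q ∨ ¬P   [simplify]

¬Q ∨ ¬P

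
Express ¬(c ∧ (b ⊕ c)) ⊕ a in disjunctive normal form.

¬(c ∧ (b ⊕ c)) ⊕ a
≡ (¬(c ∧ (b ⊕ c)) ∧ ¬a) ∨ (¬¬(c ∧ (b ⊕ c)) ∧ a)
≡ (¬(c ∧ ((b ∧ ¬c) ∨ (¬b ∧ c))) ∧ ¬a) ∨ (¬¬(c ∧ (b ⊕ c)) ∧ a)
≡ (¬(c ∧ ((b ∧ ¬c) ∨ (¬b ∧ c))) ∧ ¬a) ∨ (¬¬(c ∧ ((b ∧ ¬c) ∨ (¬b ∧ c))) ∧ a)
≡ ((¬c ∨ ¬((b ∧ ¬c) ∨ (¬b ∧ c))) ∧ ¬a) ∨ (¬¬(c ∧ ((b ∧ ¬c) ∨ (¬b ∧ c))) ∧ a)
≡ ((¬c ∨ (¬(b ∧ ¬c) ∧ ¬(¬b ∧ c))) ∧ ¬a) ∨ (¬¬(c ∧ ((b ∧ ¬c) ∨ (¬b ∧ c))) ∧ a)
≡ ((¬c ∨ ((¬b ∨ ¬¬c) ∧ ¬(¬b ∧ c))) ∧ ¬a) ∨ (¬¬(c ∧ ((b ∧ ¬c) ∨ (¬b ∧ c))) ∧ a)
≡ ((¬c ∨ ((¬b ∨ c) ∧ ¬(¬b ∧ c))) ∧ ¬a) ∨ (¬¬(c ∧ ((b ∧ ¬c) ∨ (¬b ∧ c))) ∧ a)
≡ ((¬c ∨ ((¬b ∨ c) ∧ (¬¬b ∨ ¬c))) ∧ ¬a) ∨ (¬¬(c ∧ ((b ∧ ¬c) ∨ (¬b ∧ c))) ∧ a)
≡ ((¬c ∨ ((¬b ∨ c) ∧ (b ∨ ¬c))) ∧ ¬a) ∨ (¬¬(c ∧ ((b ∧ ¬c) ∨ (¬b ∧ c))) ∧ a)
≡ ((¬c ∨ ((¬b ∨ c) ∧ (b ∨ ¬c))) ∧ ¬a) ∨ (c ∧ ((b ∧ ¬c) ∨ (¬b ∧ c)) ∧ a)
≡ (¬c ∧ ¬a) ∨ (¬b ∧ b ∧ ¬a) ∨ (¬b ∧ ¬c ∧ ¬a) ∨ (c ∧ b ∧ ¬a) ∨ (c ∧ ¬c ∧ ¬a) ∨ (c ∧ b ∧ ¬c ∧ a) ∨ (c ∧ ¬b ∧ c ∧ a)
≡ (¬c ∧ ¬a) ∨ (c ∧ b ∧ ¬a) ∨ (c ∧ ¬b ∧ a)

(¬c ∧ ¬a) ∨ (c ∧ b ∧ ¬a) ∨ (c ∧ ¬b ∧ a)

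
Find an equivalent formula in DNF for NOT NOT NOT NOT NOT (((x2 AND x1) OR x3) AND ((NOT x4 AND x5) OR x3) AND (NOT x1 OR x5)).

(NOT x2 AND NOT x3) OR (NOT x1 AND NOT x3) OR (x4 AND NOT x3) OR (NOT x5 AND NOT x3) OR (x1 AND NOT x5)

NOT NOT NOT NOT NOT (((x2 AND x1) OR x3) AND ((NOT x4 AND x5) OR x3) AND (NOT x1 OR x5))
⇔ NOT NOT NOT (((x2 AND x1) OR x3) AND ((NOT x4 AND x5) OR x3) AND (NOT x1 OR x5))   (double negation)
⇔ NOT (((x2 AND x1) OR x3) AND ((NOT x4 AND x5) OR x3) AND (NOT x1 OR x5))   (double negation)
⇔ NOT ((x2 AND x1) OR x3) OR NOT ((NOT x4 AND x5) OR x3) OR NOT (NOT x1 OR x5)   (De Morgan)
⇔ (NOT (x2 AND x1) AND NOT x3) OR NOT ((NOT x4 AND x5) OR x3) OR NOT (NOT x1 OR x5)   (De Morgan)
⇔ ((NOT x2 OR NOT x1) AND NOT x3) OR NOT ((NOT x4 AND x5) OR x3) OR NOT (NOT x1 OR x5)   (De Morgan)
⇔ ((NOT x2 OR NOT x1) AND NOT x3) OR (NOT (NOT x4 AND x5) AND NOT x3) OR NOT (NOT x1 OR x5)   (De Morgan)
⇔ ((NOT x2 OR NOT x1) AND NOT x3) OR ((NOT NOT x4 OR NOT x5) AND NOT x3) OR NOT (NOT x1 OR x5)   (De Morgan)
⇔ ((NOT x2 OR NOT x1) AND NOT x3) OR ((x4 OR NOT x5) AND NOT x3) OR NOT (NOT x1 OR x5)   (double negation)
⇔ ((NOT x2 OR NOT x1) AND NOT x3) OR ((x4 OR NOT x5) AND NOT x3) OR (NOT NOT x1 AND NOT x5)   (De Morgan)
⇔ ((NOT x2 OR NOT x1) AND NOT x3) OR ((x4 OR NOT x5) AND NOT x3) OR (x1 AND NOT x5)   (double negation)
⇔ (NOT x2 AND NOT x3) OR (NOT x1 AND NOT x3) OR (x4 AND NOT x3) OR (NOT x5 AND NOT x3) OR (x1 AND NOT x5)   (distribute AND over OR)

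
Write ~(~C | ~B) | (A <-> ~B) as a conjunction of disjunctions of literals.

(C | ~A | ~B) & (B | A)

~(~C | ~B) | (A <-> ~B)
⇔ ~(~C | ~B) | ((A -> ~B) & (~B -> A))   — eliminate <->
⇔ ~(~C | ~B) | ((~A | ~B) & (~B -> A))   — eliminate ->
⇔ ~(~C | ~B) | ((~A | ~B) & (~~B | A))   — eliminate ->
⇔ (~~C & ~~B) | ((~A | ~B) & (~~B | A))   — De Morgan
⇔ (C & ~~B) | ((~A | ~B) & (~~B | A))   — double negation
⇔ (C & B) | ((~A | ~B) & (~~B | A))   — double negation
⇔ (C & B) | ((~A | ~B) & (B | A))   — double negation
⇔ (C | ~A | ~B) & (C | B | A) & (B | ~A | ~B) & (B | B | A)   — distribute | over &
⇔ (C | ~A | ~B) & (B | A)   — simplify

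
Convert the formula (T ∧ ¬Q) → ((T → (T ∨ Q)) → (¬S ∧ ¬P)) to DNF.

(T ∧ ¬Q) → ((T → (T ∨ Q)) → (¬S ∧ ¬P))
≡ ¬(T ∧ ¬Q) ∨ ((T → (T ∨ Q)) → (¬S ∧ ¬P))   — eliminate →
≡ ¬(T ∧ ¬Q) ∨ ¬(T → (T ∨ Q)) ∨ (¬S ∧ ¬P)   — eliminate →
≡ ¬(T ∧ ¬Q) ∨ ¬(¬T ∨ T ∨ Q) ∨ (¬S ∧ ¬P)   — eliminate →
≡ ¬T ∨ ¬¬Q ∨ ¬(¬T ∨ T ∨ Q) ∨ (¬S ∧ ¬P)   — De Morgan
≡ ¬T ∨ Q ∨ ¬(¬T ∨ T ∨ Q) ∨ (¬S ∧ ¬P)   — double negation
≡ ¬T ∨ Q ∨ (¬¬T ∧ ¬T ∧ ¬Q) ∨ (¬S ∧ ¬P)   — De Morgan
≡ ¬T ∨ Q ∨ (T ∧ ¬T ∧ ¬Q) ∨ (¬S ∧ ¬P)   — double negation
≡ ¬T ∨ Q ∨ (¬S ∧ ¬P)   — simplify

¬T ∨ Q ∨ (¬S ∧ ¬P)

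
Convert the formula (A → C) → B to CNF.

(A → C) → B
≡ ¬(A → C) ∨ B   (eliminate →)
≡ ¬(¬A ∨ C) ∨ B   (eliminate →)
≡ (¬¬A ∧ ¬C) ∨ B   (De Morgan)
≡ (A ∧ ¬C) ∨ B   (double negation)
≡ (A ∨ B) ∧ (¬C ∨ B)   (distribute ∨ over ∧)

(A ∨ B) ∧ (¬C ∨ B)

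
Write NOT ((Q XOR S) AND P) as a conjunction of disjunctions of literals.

(NOT Q OR S OR NOT P) AND (NOT S OR Q OR NOT P)

NOT ((Q XOR S) AND P)
= NOT ((Q OR S) AND NOT (Q AND S) AND P)
= NOT (Q OR S) OR NOT NOT (Q AND S) OR NOT P
= (NOT Q AND NOT S) OR NOT NOT (Q AND S) OR NOT P
= (NOT Q AND NOT S) OR (Q AND S) OR NOT P
= (NOT Q OR Q OR NOT P) AND (NOT Q OR S OR NOT P) AND (NOT S OR Q OR NOT P) AND (NOT S OR S OR NOT P)
= (NOT Q OR S OR NOT P) AND (NOT S OR Q OR NOT P)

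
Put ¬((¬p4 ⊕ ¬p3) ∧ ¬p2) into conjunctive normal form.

(p4 ∨ ¬p3 ∨ p2) ∧ (p3 ∨ ¬p4 ∨ p2)

¬((¬p4 ⊕ ¬p3) ∧ ¬p2)
≡ ¬((¬p4 ∨ ¬p3) ∧ ¬(¬p4 ∧ ¬p3) ∧ ¬p2)
≡ ¬(¬p4 ∨ ¬p3) ∨ ¬¬(¬p4 ∧ ¬p3) ∨ ¬¬p2
≡ (¬¬p4 ∧ ¬¬p3) ∨ ¬¬(¬p4 ∧ ¬p3) ∨ ¬¬p2
≡ (p4 ∧ ¬¬p3) ∨ ¬¬(¬p4 ∧ ¬p3) ∨ ¬¬p2
≡ (p4 ∧ p3) ∨ ¬¬(¬p4 ∧ ¬p3) ∨ ¬¬p2
≡ (p4 ∧ p3) ∨ (¬p4 ∧ ¬p3) ∨ ¬¬p2
≡ (p4 ∧ p3) ∨ (¬p4 ∧ ¬p3) ∨ p2
≡ (p4 ∨ ¬p4 ∨ p2) ∧ (p4 ∨ ¬p3 ∨ p2) ∧ (p3 ∨ ¬p4 ∨ p2) ∧ (p3 ∨ ¬p3 ∨ p2)
≡ (p4 ∨ ¬p3 ∨ p2) ∧ (p3 ∨ ¬p4 ∨ p2)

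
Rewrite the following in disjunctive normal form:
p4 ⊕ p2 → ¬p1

¬p4 ∧ ¬p2 ∨ p2 ∧ p4 ∨ ¬p1

p4 ⊕ p2 → ¬p1
≡ ¬(p4 ⊕ p2) ∨ ¬p1   [eliminate →]
≡ ¬(p4 ∧ ¬p2 ∨ ¬p4 ∧ p2) ∨ ¬p1   [expand ⊕]
≡ ¬(p4 ∧ ¬p2) ∧ ¬(¬p4 ∧ p2) ∨ ¬p1   [De Morgan]
≡ (¬p4 ∨ ¬¬p2) ∧ ¬(¬p4 ∧ p2) ∨ ¬p1   [De Morgan]
≡ (¬p4 ∨ p2) ∧ ¬(¬p4 ∧ p2) ∨ ¬p1   [double negation]
≡ (¬p4 ∨ p2) ∧ (¬¬p4 ∨ ¬p2) ∨ ¬p1   [De Morgan]
≡ (¬p4 ∨ p2) ∧ (p4 ∨ ¬p2) ∨ ¬p1   [double negation]
≡ ¬p4 ∧ p4 ∨ ¬p4 ∧ ¬p2 ∨ p2 ∧ p4 ∨ p2 ∧ ¬p2 ∨ ¬p1   [distribute ∧ over ∨]
≡ ¬p4 ∧ ¬p2 ∨ p2 ∧ p4 ∨ ¬p1   [simplify]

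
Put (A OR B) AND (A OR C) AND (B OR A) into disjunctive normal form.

A OR (B AND C)

(A OR B) AND (A OR C) AND (B OR A)
= (A AND A AND B) OR (A AND A AND A) OR (A AND C AND B) OR (A AND C AND A) OR (B AND A AND B) OR (B AND A AND A) OR (B AND C AND B) OR (B AND C AND A)   (distribute AND over OR)
= A OR (B AND C)   (simplify)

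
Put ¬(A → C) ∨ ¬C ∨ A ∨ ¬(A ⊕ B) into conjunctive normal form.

A ∨ ¬C ∨ ¬B

¬(A → C) ∨ ¬C ∨ A ∨ ¬(A ⊕ B)
= ¬(¬A ∨ C) ∨ ¬C ∨ A ∨ ¬(A ⊕ B)   — eliminate →
= ¬(¬A ∨ C) ∨ ¬C ∨ A ∨ ¬((A ∨ B) ∧ ¬(A ∧ B))   — expand ⊕
= (¬¬A ∧ ¬C) ∨ ¬C ∨ A ∨ ¬((A ∨ B) ∧ ¬(A ∧ B))   — De Morgan
= (A ∧ ¬C) ∨ ¬C ∨ A ∨ ¬((A ∨ B) ∧ ¬(A ∧ B))   — double negation
= (A ∧ ¬C) ∨ ¬C ∨ A ∨ ¬(A ∨ B) ∨ ¬¬(A ∧ B)   — De Morgan
= (A ∧ ¬C) ∨ ¬C ∨ A ∨ (¬A ∧ ¬B) ∨ ¬¬(A ∧ B)   — De Morgan
= (A ∧ ¬C) ∨ ¬C ∨ A ∨ (¬A ∧ ¬B) ∨ (A ∧ B)   — double negation
= (A ∨ ¬C ∨ A ∨ ¬A ∨ A) ∧ (A ∨ ¬C ∨ A ∨ ¬A ∨ B) ∧ (A ∨ ¬C ∨ A ∨ ¬B ∨ A) ∧ (A ∨ ¬C ∨ A ∨ ¬B ∨ B) ∧ (¬C ∨ ¬C ∨ A ∨ ¬A ∨ A) ∧ (¬C ∨ ¬C ∨ A ∨ ¬A ∨ B) ∧ (¬C ∨ ¬C ∨ A ∨ ¬B ∨ A) ∧ (¬C ∨ ¬C ∨ A ∨ ¬B ∨ B)   — distribute ∨ over ∧
= A ∨ ¬C ∨ ¬B   — simplify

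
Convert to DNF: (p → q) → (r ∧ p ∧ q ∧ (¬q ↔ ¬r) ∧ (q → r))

(p ∧ ¬q) ∨ (r ∧ p ∧ q)

(p → q) → (r ∧ p ∧ q ∧ (¬q ↔ ¬r) ∧ (q → r))
≡ ¬(p → q) ∨ (r ∧ p ∧ q ∧ (¬q ↔ ¬r) ∧ (q → r))   (eliminate →)
≡ ¬(¬p ∨ q) ∨ (r ∧ p ∧ q ∧ (¬q ↔ ¬r) ∧ (q → r))   (eliminate →)
≡ ¬(¬p ∨ q) ∨ (r ∧ p ∧ q ∧ (¬q → ¬r) ∧ (¬r → ¬q) ∧ (q → r))   (eliminate ↔)
≡ ¬(¬p ∨ q) ∨ (r ∧ p ∧ q ∧ (¬¬q ∨ ¬r) ∧ (¬r → ¬q) ∧ (q → r))   (eliminate →)
≡ ¬(¬p ∨ q) ∨ (r ∧ p ∧ q ∧ (¬¬q ∨ ¬r) ∧ (¬¬r ∨ ¬q) ∧ (q → r))   (eliminate →)
≡ ¬(¬p ∨ q) ∨ (r ∧ p ∧ q ∧ (¬¬q ∨ ¬r) ∧ (¬¬r ∨ ¬q) ∧ (¬q ∨ r))   (eliminate →)
≡ (¬¬p ∧ ¬q) ∨ (r ∧ p ∧ q ∧ (¬¬q ∨ ¬r) ∧ (¬¬r ∨ ¬q) ∧ (¬q ∨ r))   (De Morgan)
≡ (p ∧ ¬q) ∨ (r ∧ p ∧ q ∧ (¬¬q ∨ ¬r) ∧ (¬¬r ∨ ¬q) ∧ (¬q ∨ r))   (double negation)
≡ (p ∧ ¬q) ∨ (r ∧ p ∧ q ∧ (q ∨ ¬r) ∧ (¬¬r ∨ ¬q) ∧ (¬q ∨ r))   (double negation)
≡ (p ∧ ¬q) ∨ (r ∧ p ∧ q ∧ (q ∨ ¬r) ∧ (r ∨ ¬q) ∧ (¬q ∨ r))   (double negation)
≡ (p ∧ ¬q) ∨ (r ∧ p ∧ q ∧ q ∧ r ∧ ¬q) ∨ (r ∧ p ∧ q ∧ q ∧ r ∧ r) ∨ (r ∧ p ∧ q ∧ q ∧ ¬q ∧ ¬q) ∨ (r ∧ p ∧ q ∧ q ∧ ¬q ∧ r) ∨ (r ∧ p ∧ q ∧ ¬r ∧ r ∧ ¬q) ∨ (r ∧ p ∧ q ∧ ¬r ∧ r ∧ r) ∨ (r ∧ p ∧ q ∧ ¬r ∧ ¬q ∧ ¬q) ∨ (r ∧ p ∧ q ∧ ¬r ∧ ¬q ∧ r)   (distribute ∧ over ∨)
≡ (p ∧ ¬q) ∨ (r ∧ p ∧ q)   (simplify)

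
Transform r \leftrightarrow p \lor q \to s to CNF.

(\lnot r \lor \lnot p \lor s) \land (\lnot r \lor \lnot q \lor s) \land (p \lor q \lor r) \land (\lnot s \lor r)

r \leftrightarrow p \lor q \to s
≡ (r \to (p \lor q \to s)) \land ((p \lor q \to s) \to r)   — eliminate \leftrightarrow
≡ (\lnot r \lor (p \lor q \to s)) \land ((p \lor q \to s) \to r)   — eliminate \to
≡ (\lnot r \lor \lnot (p \lor q) \lor s) \land ((p \lor q \to s) \to r)   — eliminate \to
≡ (\lnot r \lor \lnot (p \lor q) \lor s) \land (\lnot (p \lor q \to s) \lor r)   — eliminate \to
≡ (\lnot r \lor \lnot (p \lor q) \lor s) \land (\lnot (\lnot (p \lor q) \lor s) \lor r)   — eliminate \to
≡ (\lnot r \lor \lnot p \land \lnot q \lor s) \land (\lnot (\lnot (p \lor q) \lor s) \lor r)   — De Morgan
≡ (\lnot r \lor \lnot p \land \lnot q \lor s) \land (\lnot \lnot (p \lor q) \land \lnot s \lor r)   — De Morgan
≡ (\lnot r \lor \lnot p \land \lnot q \lor s) \land ((p \lor q) \land \lnot s \lor r)   — double negation
≡ (\lnot r \lor \lnot p \lor s) \land (\lnot r \lor \lnot q \lor s) \land (p \lor q \lor r) \land (\lnot s \lor r)   — distribute \lor over \land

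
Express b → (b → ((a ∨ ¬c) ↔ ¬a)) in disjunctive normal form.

b → (b → ((a ∨ ¬c) ↔ ¬a))
≡ ¬b ∨ (b → ((a ∨ ¬c) ↔ ¬a))
≡ ¬b ∨ ¬b ∨ ((a ∨ ¬c) ↔ ¬a)
≡ ¬b ∨ ¬b ∨ (((a ∨ ¬c) → ¬a) ∧ (¬a → (a ∨ ¬c)))
≡ ¬b ∨ ¬b ∨ ((¬(a ∨ ¬c) ∨ ¬a) ∧ (¬a → (a ∨ ¬c)))
≡ ¬b ∨ ¬b ∨ ((¬(a ∨ ¬c) ∨ ¬a) ∧ (¬¬a ∨ a ∨ ¬c))
≡ ¬b ∨ ¬b ∨ (((¬a ∧ ¬¬c) ∨ ¬a) ∧ (¬¬a ∨ a ∨ ¬c))
≡ ¬b ∨ ¬b ∨ (((¬a ∧ c) ∨ ¬a) ∧ (¬¬a ∨ a ∨ ¬c))
≡ ¬b ∨ ¬b ∨ (((¬a ∧ c) ∨ ¬a) ∧ (a ∨ a ∨ ¬c))
≡ ¬b ∨ ¬b ∨ (¬a ∧ c ∧ a) ∨ (¬a ∧ c ∧ a) ∨ (¬a ∧ c ∧ ¬c) ∨ (¬a ∧ a) ∨ (¬a ∧ a) ∨ (¬a ∧ ¬c)
≡ ¬b ∨ (¬a ∧ ¬c)

¬b ∨ (¬a ∧ ¬c)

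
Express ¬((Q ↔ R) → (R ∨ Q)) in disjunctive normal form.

¬Q ∧ ¬R

¬((Q ↔ R) → (R ∨ Q))
⇔ ¬(¬(Q ↔ R) ∨ R ∨ Q)   [eliminate →]
⇔ ¬(¬((Q → R) ∧ (R → Q)) ∨ R ∨ Q)   [eliminate ↔]
⇔ ¬(¬((¬Q ∨ R) ∧ (R → Q)) ∨ R ∨ Q)   [eliminate →]
⇔ ¬(¬((¬Q ∨ R) ∧ (¬R ∨ Q)) ∨ R ∨ Q)   [eliminate →]
⇔ ¬¬((¬Q ∨ R) ∧ (¬R ∨ Q)) ∧ ¬R ∧ ¬Q   [De Morgan]
⇔ (¬Q ∨ R) ∧ (¬R ∨ Q) ∧ ¬R ∧ ¬Q   [double negation]
⇔ (¬Q ∧ ¬R ∧ ¬R ∧ ¬Q) ∨ (¬Q ∧ Q ∧ ¬R ∧ ¬Q) ∨ (R ∧ ¬R ∧ ¬R ∧ ¬Q) ∨ (R ∧ Q ∧ ¬R ∧ ¬Q)   [distribute ∧ over ∨]
⇔ ¬Q ∧ ¬R   [simplify]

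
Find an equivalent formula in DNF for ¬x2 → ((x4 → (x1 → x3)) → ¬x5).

x2 ∨ (x4 ∧ x1 ∧ ¬x3) ∨ ¬x5

¬x2 → ((x4 → (x1 → x3)) → ¬x5)
≡ ¬¬x2 ∨ ((x4 → (x1 → x3)) → ¬x5)   [eliminate →]
≡ ¬¬x2 ∨ ¬(x4 → (x1 → x3)) ∨ ¬x5   [eliminate →]
≡ ¬¬x2 ∨ ¬(¬x4 ∨ (x1 → x3)) ∨ ¬x5   [eliminate →]
≡ ¬¬x2 ∨ ¬(¬x4 ∨ ¬x1 ∨ x3) ∨ ¬x5   [eliminate →]
≡ x2 ∨ ¬(¬x4 ∨ ¬x1 ∨ x3) ∨ ¬x5   [double negation]
≡ x2 ∨ (¬¬x4 ∧ ¬¬x1 ∧ ¬x3) ∨ ¬x5   [De Morgan]
≡ x2 ∨ (x4 ∧ ¬¬x1 ∧ ¬x3) ∨ ¬x5   [double negation]
≡ x2 ∨ (x4 ∧ x1 ∧ ¬x3) ∨ ¬x5   [double negation]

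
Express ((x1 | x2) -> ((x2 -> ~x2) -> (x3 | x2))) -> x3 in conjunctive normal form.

((x1 | x2) -> ((x2 -> ~x2) -> (x3 | x2))) -> x3
≡ ~((x1 | x2) -> ((x2 -> ~x2) -> (x3 | x2))) | x3   (eliminate ->)
≡ ~(~(x1 | x2) | ((x2 -> ~x2) -> (x3 | x2))) | x3   (eliminate ->)
≡ ~(~(x1 | x2) | ~(x2 -> ~x2) | x3 | x2) | x3   (eliminate ->)
≡ ~(~(x1 | x2) | ~(~x2 | ~x2) | x3 | x2) | x3   (eliminate ->)
≡ (~~(x1 | x2) & ~~(~x2 | ~x2) & ~x3 & ~x2) | x3   (De Morgan)
≡ ((x1 | x2) & ~~(~x2 | ~x2) & ~x3 & ~x2) | x3   (double negation)
≡ ((x1 | x2) & (~x2 | ~x2) & ~x3 & ~x2) | x3   (double negation)
≡ (x1 | x2 | x3) & (~x2 | ~x2 | x3) & (~x3 | x3) & (~x2 | x3)   (distribute | over &)
≡ (x1 | x2 | x3) & (~x2 | x3)   (simplify)

(x1 | x2 | x3) & (~x2 | x3)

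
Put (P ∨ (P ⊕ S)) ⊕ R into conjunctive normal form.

(P ∨ S ∨ R) ∧ (¬P ∨ ¬R) ∧ (¬S ∨ P ∨ ¬R)

(P ∨ (P ⊕ S)) ⊕ R
⇔ (P ∨ (P ⊕ S) ∨ R) ∧ ¬((P ∨ (P ⊕ S)) ∧ R)   (expand ⊕)
⇔ (P ∨ (P ∨ S) ∧ ¬(P ∧ S) ∨ R) ∧ ¬((P ∨ (P ⊕ S)) ∧ R)   (expand ⊕)
⇔ (P ∨ (P ∨ S) ∧ ¬(P ∧ S) ∨ R) ∧ ¬((P ∨ (P ∨ S) ∧ ¬(P ∧ S)) ∧ R)   (expand ⊕)
⇔ (P ∨ (P ∨ S) ∧ (¬P ∨ ¬S) ∨ R) ∧ ¬((P ∨ (P ∨ S) ∧ ¬(P ∧ S)) ∧ R)   (De Morgan)
⇔ (P ∨ (P ∨ S) ∧ (¬P ∨ ¬S) ∨ R) ∧ (¬(P ∨ (P ∨ S) ∧ ¬(P ∧ S)) ∨ ¬R)   (De Morgan)
⇔ (P ∨ (P ∨ S) ∧ (¬P ∨ ¬S) ∨ R) ∧ (¬P ∧ ¬((P ∨ S) ∧ ¬(P ∧ S)) ∨ ¬R)   (De Morgan)
⇔ (P ∨ (P ∨ S) ∧ (¬P ∨ ¬S) ∨ R) ∧ (¬P ∧ (¬(P ∨ S) ∨ ¬¬(P ∧ S)) ∨ ¬R)   (De Morgan)
⇔ (P ∨ (P ∨ S) ∧ (¬P ∨ ¬S) ∨ R) ∧ (¬P ∧ (¬P ∧ ¬S ∨ ¬¬(P ∧ S)) ∨ ¬R)   (De Morgan)
⇔ (P ∨ (P ∨ S) ∧ (¬P ∨ ¬S) ∨ R) ∧ (¬P ∧ (¬P ∧ ¬S ∨ P ∧ S) ∨ ¬R)   (double negation)
⇔ (P ∨ P ∨ S ∨ R) ∧ (P ∨ ¬P ∨ ¬S ∨ R) ∧ (¬P ∨ ¬R) ∧ (¬P ∨ P ∨ ¬R) ∧ (¬P ∨ S ∨ ¬R) ∧ (¬S ∨ P ∨ ¬R) ∧ (¬S ∨ S ∨ ¬R)   (distribute ∨ over ∧)
⇔ (P ∨ S ∨ R) ∧ (¬P ∨ ¬R) ∧ (¬S ∨ P ∨ ¬R)   (simplify)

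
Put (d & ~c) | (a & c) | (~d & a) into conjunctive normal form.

(d & ~c) | (a & c) | (~d & a)
= (d | a | ~d) & (d | a | a) & (d | c | ~d) & (d | c | a) & (~c | a | ~d) & (~c | a | a) & (~c | c | ~d) & (~c | c | a)   [distribute | over &]
= (d | a) & (~c | a)   [simplify]

(d | a) & (~c | a)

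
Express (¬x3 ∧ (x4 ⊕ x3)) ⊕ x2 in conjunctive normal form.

(¬x3 ∧ (x4 ⊕ x3)) ⊕ x2
= ((¬x3 ∧ (x4 ⊕ x3)) ∨ x2) ∧ ¬(¬x3 ∧ (x4 ⊕ x3) ∧ x2)   — expand ⊕
= ((¬x3 ∧ (x4 ∨ x3) ∧ ¬(x4 ∧ x3)) ∨ x2) ∧ ¬(¬x3 ∧ (x4 ⊕ x3) ∧ x2)   — expand ⊕
= ((¬x3 ∧ (x4 ∨ x3) ∧ ¬(x4 ∧ x3)) ∨ x2) ∧ ¬(¬x3 ∧ (x4 ∨ x3) ∧ ¬(x4 ∧ x3) ∧ x2)   — expand ⊕
= ((¬x3 ∧ (x4 ∨ x3) ∧ (¬x4 ∨ ¬x3)) ∨ x2) ∧ ¬(¬x3 ∧ (x4 ∨ x3) ∧ ¬(x4 ∧ x3) ∧ x2)   — De Morgan
= ((¬x3 ∧ (x4 ∨ x3) ∧ (¬x4 ∨ ¬x3)) ∨ x2) ∧ (¬¬x3 ∨ ¬(x4 ∨ x3) ∨ ¬¬(x4 ∧ x3) ∨ ¬x2)   — De Morgan
= ((¬x3 ∧ (x4 ∨ x3) ∧ (¬x4 ∨ ¬x3)) ∨ x2) ∧ (x3 ∨ ¬(x4 ∨ x3) ∨ ¬¬(x4 ∧ x3) ∨ ¬x2)   — double negation
= ((¬x3 ∧ (x4 ∨ x3) ∧ (¬x4 ∨ ¬x3)) ∨ x2) ∧ (x3 ∨ (¬x4 ∧ ¬x3) ∨ ¬¬(x4 ∧ x3) ∨ ¬x2)   — De Morgan
= ((¬x3 ∧ (x4 ∨ x3) ∧ (¬x4 ∨ ¬x3)) ∨ x2) ∧ (x3 ∨ (¬x4 ∧ ¬x3) ∨ (x4 ∧ x3) ∨ ¬x2)   — double negation
= (¬x3 ∨ x2) ∧ (x4 ∨ x3 ∨ x2) ∧ (¬x4 ∨ ¬x3 ∨ x2) ∧ (x3 ∨ ¬x4 ∨ x4 ∨ ¬x2) ∧ (x3 ∨ ¬x4 ∨ x3 ∨ ¬x2) ∧ (x3 ∨ ¬x3 ∨ x4 ∨ ¬x2) ∧ (x3 ∨ ¬x3 ∨ x3 ∨ ¬x2)   — distribute ∨ over ∧
= (¬x3 ∨ x2) ∧ (x4 ∨ x3 ∨ x2) ∧ (x3 ∨ ¬x4 ∨ ¬x2)   — simplify

(¬x3 ∨ x2) ∧ (x4 ∨ x3 ∨ x2) ∧ (x3 ∨ ¬x4 ∨ ¬x2)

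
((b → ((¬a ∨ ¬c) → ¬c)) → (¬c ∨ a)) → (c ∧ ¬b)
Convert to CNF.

(¬b ∨ a ∨ ¬c) ∧ c ∧ (¬a ∨ ¬b)

((b → ((¬a ∨ ¬c) → ¬c)) → (¬c ∨ a)) → (c ∧ ¬b)
≡ ¬((b → ((¬a ∨ ¬c) → ¬c)) → (¬c ∨ a)) ∨ (c ∧ ¬b)   — eliminate →
≡ ¬(¬(b → ((¬a ∨ ¬c) → ¬c)) ∨ ¬c ∨ a) ∨ (c ∧ ¬b)   — eliminate →
≡ ¬(¬(¬b ∨ ((¬a ∨ ¬c) → ¬c)) ∨ ¬c ∨ a) ∨ (c ∧ ¬b)   — eliminate →
≡ ¬(¬(¬b ∨ ¬(¬a ∨ ¬c) ∨ ¬c) ∨ ¬c ∨ a) ∨ (c ∧ ¬b)   — eliminate →
≡ (¬¬(¬b ∨ ¬(¬a ∨ ¬c) ∨ ¬c) ∧ ¬¬c ∧ ¬a) ∨ (c ∧ ¬b)   — De Morgan
≡ ((¬b ∨ ¬(¬a ∨ ¬c) ∨ ¬c) ∧ ¬¬c ∧ ¬a) ∨ (c ∧ ¬b)   — double negation
≡ ((¬b ∨ (¬¬a ∧ ¬¬c) ∨ ¬c) ∧ ¬¬c ∧ ¬a) ∨ (c ∧ ¬b)   — De Morgan
≡ ((¬b ∨ (a ∧ ¬¬c) ∨ ¬c) ∧ ¬¬c ∧ ¬a) ∨ (c ∧ ¬b)   — double negation
≡ ((¬b ∨ (a ∧ c) ∨ ¬c) ∧ ¬¬c ∧ ¬a) ∨ (c ∧ ¬b)   — double negation
≡ ((¬b ∨ (a ∧ c) ∨ ¬c) ∧ c ∧ ¬a) ∨ (c ∧ ¬b)   — double negation
≡ (¬b ∨ a ∨ ¬c ∨ c) ∧ (¬b ∨ a ∨ ¬c ∨ ¬b) ∧ (¬b ∨ c ∨ ¬c ∨ c) ∧ (¬b ∨ c ∨ ¬c ∨ ¬b) ∧ (c ∨ c) ∧ (c ∨ ¬b) ∧ (¬a ∨ c) ∧ (¬a ∨ ¬b)   — distribute ∨ over ∧
≡ (¬b ∨ a ∨ ¬c) ∧ c ∧ (¬a ∨ ¬b)   — simplify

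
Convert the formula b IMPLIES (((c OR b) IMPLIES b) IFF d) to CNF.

NOT b OR d

b IMPLIES (((c OR b) IMPLIES b) IFF d)
= NOT b OR (((c OR b) IMPLIES b) IFF d)   — eliminate IMPLIES
= NOT b OR ((((c OR b) IMPLIES b) IMPLIES d) AND (d IMPLIES ((c OR b) IMPLIES b)))   — eliminate IFF
= NOT b OR ((NOT ((c OR b) IMPLIES b) OR d) AND (d IMPLIES ((c OR b) IMPLIES b)))   — eliminate IMPLIES
= NOT b OR ((NOT (NOT (c OR b) OR b) OR d) AND (d IMPLIES ((c OR b) IMPLIES b)))   — eliminate IMPLIES
= NOT b OR ((NOT (NOT (c OR b) OR b) OR d) AND (NOT d OR ((c OR b) IMPLIES b)))   — eliminate IMPLIES
= NOT b OR ((NOT (NOT (c OR b) OR b) OR d) AND (NOT d OR NOT (c OR b) OR b))   — eliminate IMPLIES
= NOT b OR (((NOT NOT (c OR b) AND NOT b) OR d) AND (NOT d OR NOT (c OR b) OR b))   — De Morgan
= NOT b OR ((((c OR b) AND NOT b) OR d) AND (NOT d OR NOT (c OR b) OR b))   — double negation
= NOT b OR ((((c OR b) AND NOT b) OR d) AND (NOT d OR (NOT c AND NOT b) OR b))   — De Morgan
= (NOT b OR c OR b OR d) AND (NOT b OR NOT b OR d) AND (NOT b OR NOT d OR NOT c OR b) AND (NOT b OR NOT d OR NOT b OR b)   — distribute OR over AND
= NOT b OR d   — simplify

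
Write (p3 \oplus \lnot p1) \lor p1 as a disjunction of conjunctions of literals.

(p3 \oplus \lnot p1) \lor p1
≡ (p3 \land \lnot \lnot p1) \lor (\lnot p3 \land \lnot p1) \lor p1
≡ (p3 \land p1) \lor (\lnot p3 \land \lnot p1) \lor p1
≡ (\lnot p3 \land \lnot p1) \lor p1

(\lnot p3 \land \lnot p1) \lor p1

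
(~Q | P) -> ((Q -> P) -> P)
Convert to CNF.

(~Q | P) -> ((Q -> P) -> P)
≡ ~(~Q | P) | ((Q -> P) -> P)   (eliminate ->)
≡ ~(~Q | P) | ~(Q -> P) | P   (eliminate ->)
≡ ~(~Q | P) | ~(~Q | P) | P   (eliminate ->)
≡ (~~Q & ~P) | ~(~Q | P) | P   (De Morgan)
≡ (Q & ~P) | ~(~Q | P) | P   (double negation)
≡ (Q & ~P) | (~~Q & ~P) | P   (De Morgan)
≡ (Q & ~P) | (Q & ~P) | P   (double negation)
≡ (Q | Q | P) & (Q | ~P | P) & (~P | Q | P) & (~P | ~P | P)   (distribute | over &)
≡ Q | P   (simplify)

Q | P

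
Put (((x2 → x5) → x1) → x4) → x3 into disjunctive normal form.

(x2 ∧ ¬x5 ∧ ¬x4) ∨ (x1 ∧ ¬x4) ∨ x3

(((x2 → x5) → x1) → x4) → x3
⇔ ¬(((x2 → x5) → x1) → x4) ∨ x3   [eliminate →]
⇔ ¬(¬((x2 → x5) → x1) ∨ x4) ∨ x3   [eliminate →]
⇔ ¬(¬(¬(x2 → x5) ∨ x1) ∨ x4) ∨ x3   [eliminate →]
⇔ ¬(¬(¬(¬x2 ∨ x5) ∨ x1) ∨ x4) ∨ x3   [eliminate →]
⇔ (¬¬(¬(¬x2 ∨ x5) ∨ x1) ∧ ¬x4) ∨ x3   [De Morgan]
⇔ ((¬(¬x2 ∨ x5) ∨ x1) ∧ ¬x4) ∨ x3   [double negation]
⇔ (((¬¬x2 ∧ ¬x5) ∨ x1) ∧ ¬x4) ∨ x3   [De Morgan]
⇔ (((x2 ∧ ¬x5) ∨ x1) ∧ ¬x4) ∨ x3   [double negation]
⇔ (x2 ∧ ¬x5 ∧ ¬x4) ∨ (x1 ∧ ¬x4) ∨ x3   [distribute ∧ over ∨]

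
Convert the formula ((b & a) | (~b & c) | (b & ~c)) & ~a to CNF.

((b & a) | (~b & c) | (b & ~c)) & ~a
= (b | ~b | b) & (b | ~b | ~c) & (b | c | b) & (b | c | ~c) & (a | ~b | b) & (a | ~b | ~c) & (a | c | b) & (a | c | ~c) & ~a   [distribute | over &]
= (b | c) & (a | ~b | ~c) & ~a   [simplify]

(b | c) & (a | ~b | ~c) & ~a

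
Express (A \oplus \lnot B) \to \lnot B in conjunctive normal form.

\lnot A \lor \lnot B

(A \oplus \lnot B) \to \lnot B
⇔ \lnot (A \oplus \lnot B) \lor \lnot B   [eliminate \to]
⇔ \lnot ((A \lor \lnot B) \land \lnot (A \land \lnot B)) \lor \lnot B   [expand \oplus]
⇔ \lnot (A \lor \lnot B) \lor \lnot \lnot (A \land \lnot B) \lor \lnot B   [De Morgan]
⇔ (\lnot A \land \lnot \lnot B) \lor \lnot \lnot (A \land \lnot B) \lor \lnot B   [De Morgan]
⇔ (\lnot A \land B) \lor \lnot \lnot (A \land \lnot B) \lor \lnot B   [double negation]
⇔ (\lnot A \land B) \lor (A \land \lnot B) \lor \lnot B   [double negation]
⇔ (\lnot A \lor A \lor \lnot B) \land (\lnot A \lor \lnot B \lor \lnot B) \land (B \lor A \lor \lnot B) \land (B \lor \lnot B \lor \lnot B)   [distribute \lor over \land]
⇔ \lnot A \lor \lnot B   [simplify]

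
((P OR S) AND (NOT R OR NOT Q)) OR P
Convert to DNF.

(S AND NOT R) OR (S AND NOT Q) OR P

((P OR S) AND (NOT R OR NOT Q)) OR P
≡ (P AND NOT R) OR (P AND NOT Q) OR (S AND NOT R) OR (S AND NOT Q) OR P   — distribute AND over OR
≡ (S AND NOT R) OR (S AND NOT Q) OR P   — simplify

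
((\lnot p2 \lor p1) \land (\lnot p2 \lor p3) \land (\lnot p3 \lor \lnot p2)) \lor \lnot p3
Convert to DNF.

((\lnot p2 \lor p1) \land (\lnot p2 \lor p3) \land (\lnot p3 \lor \lnot p2)) \lor \lnot p3
= (\lnot p2 \land \lnot p2 \land \lnot p3) \lor (\lnot p2 \land \lnot p2 \land \lnot p2) \lor (\lnot p2 \land p3 \land \lnot p3) \lor (\lnot p2 \land p3 \land \lnot p2) \lor (p1 \land \lnot p2 \land \lnot p3) \lor (p1 \land \lnot p2 \land \lnot p2) \lor (p1 \land p3 \land \lnot p3) \lor (p1 \land p3 \land \lnot p2) \lor \lnot p3   — distribute \land over \lor
= \lnot p2 \lor \lnot p3   — simplify

\lnot p2 \lor \lnot p3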